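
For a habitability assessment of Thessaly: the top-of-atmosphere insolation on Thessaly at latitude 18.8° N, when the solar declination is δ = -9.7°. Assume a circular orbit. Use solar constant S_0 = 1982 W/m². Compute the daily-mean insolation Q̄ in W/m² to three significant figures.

Q̄ ≈ 536 W/m²

cos h₀ = −tan(+18.8°) tan(-9.700°) = 0.0582, h₀ = 1.5126 rad.
Bracket: h₀ sin ϕ sin δ + cos ϕ cos δ sin h₀ = 1.5126×0.32227×-0.16849 + 0.94665×0.98570×0.99831 = -0.082133 + 0.931536 = 0.849403.
Q̄ = (S_0/π) × [bracket] = (1982/π) × 0.849403 = 535.9 W/m².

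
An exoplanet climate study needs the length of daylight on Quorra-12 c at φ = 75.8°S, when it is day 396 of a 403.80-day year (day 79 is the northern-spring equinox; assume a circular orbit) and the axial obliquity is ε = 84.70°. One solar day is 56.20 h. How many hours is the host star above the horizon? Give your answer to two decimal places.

Solar longitude: λ_s = 360° × (396 − 79)/403.80 = 282.615°.
sin δ = sin 84.70° × sin 282.615° = -0.97169, so δ = -76.333°.
Sunrise equation: cos H₀ = −tan φ · tan δ = -16.2527 ≤ −1, so the host star never sets (polar day) and H₀ = π.
Daylight = 2H₀/(2π) × 56.20 h = (3.1416/π) × 56.20 = 56.20 h.

56.20 h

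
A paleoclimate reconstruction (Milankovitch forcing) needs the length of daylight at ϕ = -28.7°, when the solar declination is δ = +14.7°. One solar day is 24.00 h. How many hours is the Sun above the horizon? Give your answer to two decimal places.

cos h₀ = −tan ϕ · tan δ = −tan(-28.7°) × tan(+14.700°) = 0.1436, so h₀ = 1.4267 rad = 81.74°.
Daylight = 2h₀/(2π) × 24.00 h = (1.4267/π) × 24.00 = 10.90 h.

10.90 h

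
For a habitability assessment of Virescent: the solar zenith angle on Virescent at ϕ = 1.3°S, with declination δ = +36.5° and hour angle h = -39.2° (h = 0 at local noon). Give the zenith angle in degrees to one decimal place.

cos θ_z = sin ϕ sin δ + cos ϕ cos δ cos h = -0.013495 + 0.622784 = 0.609289.
θ_z = arccos(0.609289) = 52.5°.

θ_z = 52.5°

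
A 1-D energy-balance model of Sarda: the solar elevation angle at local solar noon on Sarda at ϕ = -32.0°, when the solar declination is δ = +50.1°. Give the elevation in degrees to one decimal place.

7.9°

At local noon the hour angle is zero, so the zenith angle equals |ϕ − δ| = |-32.0° − (+50.100°)| = 82.100°.
Elevation = 90° − 82.100° = 7.9°.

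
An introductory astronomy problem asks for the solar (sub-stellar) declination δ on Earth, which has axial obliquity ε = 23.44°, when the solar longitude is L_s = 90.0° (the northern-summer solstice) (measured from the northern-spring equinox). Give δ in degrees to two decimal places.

δ = +23.44°

sin δ = sin ε · sin L_s = sin 23.44° × sin 90.0° = 0.397789.
δ = arcsin(0.397789) = +23.44°.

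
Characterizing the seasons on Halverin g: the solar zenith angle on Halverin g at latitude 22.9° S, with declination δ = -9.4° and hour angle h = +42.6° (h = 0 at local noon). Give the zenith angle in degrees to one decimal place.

θ_z = 42.9°

cos θ_z = sin φ sin δ + cos φ cos δ cos h = 0.063554 + 0.668977 = 0.732531.
θ_z = arccos(0.732531) = 42.9°.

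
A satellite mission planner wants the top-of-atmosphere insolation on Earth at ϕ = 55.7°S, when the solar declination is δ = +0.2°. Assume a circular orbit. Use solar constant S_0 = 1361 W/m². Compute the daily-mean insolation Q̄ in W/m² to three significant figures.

Q̄ ≈ 242 W/m²

cos h₀ = −tan(-55.7°) tan(+0.200°) = 0.0051, h₀ = 1.5657 rad.
Bracket: h₀ sin ϕ sin δ + cos ϕ cos δ sin h₀ = 1.5657×-0.82610×0.00349 + 0.56353×0.99999×0.99999 = -0.004514 + 0.563519 = 0.559005.
Q̄ = (S_0/π) × [bracket] = (1361/π) × 0.559005 = 242.2 W/m².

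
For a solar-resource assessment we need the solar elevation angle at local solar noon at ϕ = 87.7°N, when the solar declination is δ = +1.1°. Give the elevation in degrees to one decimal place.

At local noon the hour angle is zero, so the zenith angle equals |ϕ − δ| = |+87.7° − (+1.100°)| = 86.600°.
Elevation = 90° − 86.600° = 3.4°.

3.4°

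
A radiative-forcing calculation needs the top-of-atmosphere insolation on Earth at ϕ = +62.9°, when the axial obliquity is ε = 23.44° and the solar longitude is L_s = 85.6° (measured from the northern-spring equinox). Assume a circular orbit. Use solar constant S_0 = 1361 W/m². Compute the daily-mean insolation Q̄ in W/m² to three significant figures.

Q̄ ≈ 491 W/m²

Solar declination: sin δ = sin ε · sin L_s = sin 23.44° × sin 85.6° = 0.39662, so δ = +23.367°.
cos h₀ = −tan(+62.9°) tan(+23.367°) = -0.8443, h₀ = 2.5761 rad.
Bracket: h₀ sin ϕ sin δ + cos ϕ cos δ sin h₀ = 2.5761×0.89021×0.39662 + 0.45554×0.91798×0.53587 = 0.909557 + 0.224088 = 1.133645.
Q̄ = (S_0/π) × [bracket] = (1361/π) × 1.133645 = 491.1 W/m².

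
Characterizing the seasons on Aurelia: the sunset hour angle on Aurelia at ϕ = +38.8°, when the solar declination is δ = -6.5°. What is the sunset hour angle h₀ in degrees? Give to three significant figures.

cos h₀ = −tan ϕ · tan δ = −tan(+38.8°) × tan(-6.500°) = 0.0916, so h₀ = 1.4791 rad = 84.74°.

h₀ = 84.7°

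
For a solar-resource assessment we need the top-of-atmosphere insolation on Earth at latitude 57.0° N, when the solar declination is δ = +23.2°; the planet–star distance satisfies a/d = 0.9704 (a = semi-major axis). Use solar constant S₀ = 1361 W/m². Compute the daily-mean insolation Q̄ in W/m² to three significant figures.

Q̄ ≈ 462 W/m²

cos H₀ = −tan(+57.0°) tan(+23.200°) = -0.6600, H₀ = 2.2916 rad.
Bracket: H₀ sin φ sin δ + cos φ cos δ sin H₀ = 2.2916×0.83867×0.39394 + 0.54464×0.91914×0.75128 = 0.757112 + 0.376091 = 1.133203.
Inverse-square distance factor (a/d)² = 0.9704² = 0.941676.
Q̄ = (S₀/π) × 0.941676 × [bracket] = (1361/π) × 0.941676 × 1.133203 = 462.3 W/m².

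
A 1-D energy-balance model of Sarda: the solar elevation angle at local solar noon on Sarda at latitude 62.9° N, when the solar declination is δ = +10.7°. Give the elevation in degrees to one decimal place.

37.8°

At local noon the hour angle is zero, so the zenith angle equals |φ − δ| = |+62.9° − (+10.700°)| = 52.200°.
Elevation = 90° − 52.200° = 37.8°.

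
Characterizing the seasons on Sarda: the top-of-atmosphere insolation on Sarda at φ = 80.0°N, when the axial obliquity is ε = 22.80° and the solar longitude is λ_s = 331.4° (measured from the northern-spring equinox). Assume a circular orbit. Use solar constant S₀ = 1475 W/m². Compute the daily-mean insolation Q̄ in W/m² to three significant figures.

Q̄ ≈ 0.00 W/m²

Solar declination: sin δ = sin ε · sin λ_s = sin 22.80° × sin 331.4° = -0.18550, so δ = -10.690°.
cos H₀ = −tan(+80.0°) tan(-10.690°) = 1.0706 ≥ 1 ⇒ polar night, H₀ = 0 and Q̄ = 0.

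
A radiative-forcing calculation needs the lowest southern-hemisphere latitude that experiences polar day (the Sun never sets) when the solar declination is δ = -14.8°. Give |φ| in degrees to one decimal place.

|φ| = 75.2°

Polar day requires cos H₀ = −tan φ tan δ ≤ −1, i.e. tan φ tan δ ≥ 1.
The boundary is |tan φ| · |tan δ| = 1, so |φ| = 90° − |δ| = 90° − 14.8° = 75.2° in the southern hemisphere.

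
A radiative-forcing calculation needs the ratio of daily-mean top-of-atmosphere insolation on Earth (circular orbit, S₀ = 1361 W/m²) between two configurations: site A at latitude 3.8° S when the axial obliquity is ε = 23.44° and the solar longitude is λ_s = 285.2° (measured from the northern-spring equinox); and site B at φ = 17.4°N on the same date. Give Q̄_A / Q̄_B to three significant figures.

Q̄_A / Q̄_B ≈ 1.36

— Configuration A (φ=-3.8°):
Solar declination: sin δ = sin ε · sin λ_s = sin 23.44° × sin 285.2° = -0.38387, so δ = -22.574°.
cos H₀ = −tan(-3.8°) tan(-22.574°) = -0.0276, H₀ = 1.5984 rad.
Bracket: H₀ sin φ sin δ + cos φ cos δ sin H₀ = 1.5984×-0.06627×-0.38387 + 0.99780×0.92339×0.99962 = 0.040662 + 0.921008 = 0.961670.
Q̄ = (S₀/π) × [bracket] = (1361/π) × 0.961670 = 416.61 W/m².
— Configuration B (φ=+17.4°):
cos H₀ = −tan(+17.4°) tan(-22.574°) = 0.1303, H₀ = 1.4401 rad.
Bracket: H₀ sin φ sin δ + cos φ cos δ sin H₀ = 1.4401×0.29904×-0.38387 + 0.95424×0.92339×0.99148 = -0.165313 + 0.873628 = 0.708315.
Q̄ = (S₀/π) × [bracket] = (1361/π) × 0.708315 = 306.86 W/m².
Ratio Q̄_A / Q̄_B = 416.61 / 306.86 = 1.358.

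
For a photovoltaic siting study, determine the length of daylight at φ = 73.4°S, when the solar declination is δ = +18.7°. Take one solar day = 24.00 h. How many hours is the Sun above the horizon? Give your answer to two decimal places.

0.00 h

cos H₀ = −tan φ · tan δ = 1.1354 ≥ 1, so the Sun never rises (polar night) and H₀ = 0.
Daylight = 2H₀/(2π) × 24.00 h = (0.0000/π) × 24.00 = 0.00 h.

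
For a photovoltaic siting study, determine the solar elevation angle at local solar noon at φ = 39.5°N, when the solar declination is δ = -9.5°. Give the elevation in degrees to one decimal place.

At local noon the hour angle is zero, so the zenith angle equals |φ − δ| = |+39.5° − (-9.500°)| = 49.000°.
Elevation = 90° − 49.000° = 41.0°.

41.0°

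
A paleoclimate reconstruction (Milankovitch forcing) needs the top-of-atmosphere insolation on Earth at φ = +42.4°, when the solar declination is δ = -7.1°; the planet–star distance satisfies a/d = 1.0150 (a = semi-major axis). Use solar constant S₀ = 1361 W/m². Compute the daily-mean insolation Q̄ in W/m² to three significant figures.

cos H₀ = −tan(+42.4°) tan(-7.100°) = 0.1137, H₀ = 1.4568 rad.
Bracket: H₀ sin φ sin δ + cos φ cos δ sin H₀ = 1.4568×0.67430×-0.12360 + 0.73846×0.99233×0.99351 = -0.121415 + 0.728040 = 0.606625.
Inverse-square distance factor (a/d)² = 1.0150² = 1.030225.
Q̄ = (S₀/π) × 1.030225 × [bracket] = (1361/π) × 1.030225 × 0.606625 = 270.7 W/m².

Q̄ ≈ 271 W/m²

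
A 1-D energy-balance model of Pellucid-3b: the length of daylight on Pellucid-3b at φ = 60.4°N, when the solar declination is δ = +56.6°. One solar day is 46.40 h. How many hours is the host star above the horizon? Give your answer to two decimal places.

46.40 h

Sunrise equation: cos H₀ = −tan φ · tan δ = -2.6697 ≤ −1, so the host star never sets (polar day) and H₀ = π.
Daylight = 2H₀/(2π) × 46.40 h = (3.1416/π) × 46.40 = 46.40 h.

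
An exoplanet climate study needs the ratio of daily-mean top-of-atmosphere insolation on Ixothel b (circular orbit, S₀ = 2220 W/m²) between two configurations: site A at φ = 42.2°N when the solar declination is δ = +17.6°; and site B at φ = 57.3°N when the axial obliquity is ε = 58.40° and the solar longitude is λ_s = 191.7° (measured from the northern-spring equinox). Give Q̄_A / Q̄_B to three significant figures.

— Configuration A (φ=+42.2°):
cos H₀ = −tan(+42.2°) tan(+17.600°) = -0.2876, H₀ = 1.8626 rad.
Bracket: H₀ sin φ sin δ + cos φ cos δ sin H₀ = 1.8626×0.67172×0.30237 + 0.74080×0.95319×0.95774 = 0.378309 + 0.676282 = 1.054591.
Q̄ = (S₀/π) × [bracket] = (2220/π) × 1.054591 = 745.22 W/m².
— Configuration B (φ=+57.3°):
Solar declination: sin δ = sin ε · sin λ_s = sin 58.40° × sin 191.7° = -0.17272, so δ = -9.946°.
cos H₀ = −tan(+57.3°) tan(-9.946°) = 0.2731, H₀ = 1.2941 rad.
Bracket: H₀ sin φ sin δ + cos φ cos δ sin H₀ = 1.2941×0.84151×-0.17272 + 0.54024×0.98497×0.96197 = -0.188092 + 0.511884 = 0.323792.
Q̄ = (S₀/π) × [bracket] = (2220/π) × 0.323792 = 228.81 W/m².
Ratio Q̄_A / Q̄_B = 745.22 / 228.81 = 3.257.

Q̄_A / Q̄_B ≈ 3.26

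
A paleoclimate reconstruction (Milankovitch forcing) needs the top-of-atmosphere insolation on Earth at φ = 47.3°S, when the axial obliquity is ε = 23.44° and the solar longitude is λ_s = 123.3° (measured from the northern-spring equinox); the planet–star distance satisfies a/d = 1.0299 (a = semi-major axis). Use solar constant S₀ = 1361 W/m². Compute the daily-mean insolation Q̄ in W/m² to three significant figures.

Q̄ ≈ 139 W/m²

Solar declination: sin δ = sin ε · sin λ_s = sin 23.44° × sin 123.3° = 0.33247, so δ = +19.419°.
cos H₀ = −tan(-47.3°) tan(+19.419°) = 0.3820, H₀ = 1.1788 rad.
Bracket: H₀ sin φ sin δ + cos φ cos δ sin H₀ = 1.1788×-0.73491×0.33247 + 0.67816×0.94311×0.92415 = -0.288023 + 0.591067 = 0.303044.
Inverse-square distance factor (a/d)² = 1.0299² = 1.060694.
Q̄ = (S₀/π) × 1.060694 × [bracket] = (1361/π) × 1.060694 × 0.303044 = 139.3 W/m².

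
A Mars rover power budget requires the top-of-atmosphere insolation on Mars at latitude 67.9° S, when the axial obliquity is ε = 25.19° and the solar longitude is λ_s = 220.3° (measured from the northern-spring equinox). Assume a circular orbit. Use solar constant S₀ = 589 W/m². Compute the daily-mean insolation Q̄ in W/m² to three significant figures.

Q̄ ≈ 161 W/m²

Solar declination: sin δ = sin ε · sin λ_s = sin 25.19° × sin 220.3° = -0.27529, so δ = -15.979°.
cos H₀ = −tan(-67.9°) tan(-15.979°) = -0.7052, H₀ = 2.3535 rad.
Bracket: H₀ sin φ sin δ + cos φ cos δ sin H₀ = 2.3535×-0.92653×-0.27529 + 0.37622×0.96136×0.70901 = 0.600294 + 0.256437 = 0.856731.
Q̄ = (S₀/π) × [bracket] = (589/π) × 0.856731 = 160.6 W/m².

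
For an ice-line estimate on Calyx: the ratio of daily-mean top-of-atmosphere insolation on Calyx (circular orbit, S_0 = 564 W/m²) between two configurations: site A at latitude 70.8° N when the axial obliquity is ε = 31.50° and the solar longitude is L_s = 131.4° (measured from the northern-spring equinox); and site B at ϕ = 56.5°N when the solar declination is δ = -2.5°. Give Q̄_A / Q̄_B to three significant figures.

Q̄_A / Q̄_B ≈ 2.35

— Configuration A (ϕ=+70.8°):
Solar declination: sin δ = sin ε · sin L_s = sin 31.50° × sin 131.4° = 0.39193, so δ = +23.075°.
cos h₀ = −tan(+70.8°) tan(+23.075°) = -1.2234 ≤ −1 ⇒ polar day, h₀ = π.
Bracket: h₀ sin ϕ sin δ + cos ϕ cos δ sin h₀ = 3.1416×0.94438×0.39193 + 0.32887×0.91999×0.00000 = 1.162803 + 0.000000 = 1.162803.
Q̄ = (S_0/π) × [bracket] = (564/π) × 1.162803 = 208.75 W/m².
— Configuration B (ϕ=+56.5°):
cos h₀ = −tan(+56.5°) tan(-2.500°) = 0.0660, h₀ = 1.5048 rad.
Bracket: h₀ sin ϕ sin δ + cos ϕ cos δ sin h₀ = 1.5048×0.83389×-0.04362 + 0.55194×0.99905×0.99782 = -0.054736 + 0.550214 = 0.495478.
Q̄ = (S_0/π) × [bracket] = (564/π) × 0.495478 = 88.952 W/m².
Ratio Q̄_A / Q̄_B = 208.75 / 88.952 = 2.347.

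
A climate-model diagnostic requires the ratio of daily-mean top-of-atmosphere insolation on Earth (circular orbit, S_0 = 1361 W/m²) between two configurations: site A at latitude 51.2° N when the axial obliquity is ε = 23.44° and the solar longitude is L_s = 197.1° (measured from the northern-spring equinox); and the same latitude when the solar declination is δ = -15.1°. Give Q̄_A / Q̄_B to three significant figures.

Q̄_A / Q̄_B ≈ 1.52

— Configuration A (ϕ=+51.2°):
Solar declination: sin δ = sin ε · sin L_s = sin 23.44° × sin 197.1° = -0.11697, so δ = -6.717°.
cos h₀ = −tan(+51.2°) tan(-6.717°) = 0.1465, h₀ = 1.4238 rad.
Bracket: h₀ sin ϕ sin δ + cos ϕ cos δ sin h₀ = 1.4238×0.77934×-0.11697 + 0.62660×0.99314×0.98921 = -0.129793 + 0.615587 = 0.485794.
Q̄ = (S_0/π) × [bracket] = (1361/π) × 0.485794 = 210.46 W/m².
— Configuration B (ϕ=+51.2°):
cos h₀ = −tan(+51.2°) tan(-15.100°) = 0.3356, h₀ = 1.2286 rad.
Bracket: h₀ sin ϕ sin δ + cos ϕ cos δ sin h₀ = 1.2286×0.77934×-0.26050 + 0.62660×0.96547×0.94201 = -0.249428 + 0.569882 = 0.320454.
Q̄ = (S_0/π) × [bracket] = (1361/π) × 0.320454 = 138.83 W/m².
Ratio Q̄_A / Q̄_B = 210.46 / 138.83 = 1.516.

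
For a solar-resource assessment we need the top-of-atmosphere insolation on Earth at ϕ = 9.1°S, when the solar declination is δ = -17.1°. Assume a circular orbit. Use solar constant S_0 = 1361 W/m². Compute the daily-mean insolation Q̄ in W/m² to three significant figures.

Q̄ ≈ 441 W/m²

cos h₀ = −tan(-9.1°) tan(-17.100°) = -0.0493, h₀ = 1.6201 rad.
Bracket: h₀ sin ϕ sin δ + cos ϕ cos δ sin h₀ = 1.6201×-0.15816×-0.29404 + 0.98741×0.95579×0.99879 = 0.075343 + 0.942615 = 1.017958.
Q̄ = (S_0/π) × [bracket] = (1361/π) × 1.017958 = 441.0 W/m².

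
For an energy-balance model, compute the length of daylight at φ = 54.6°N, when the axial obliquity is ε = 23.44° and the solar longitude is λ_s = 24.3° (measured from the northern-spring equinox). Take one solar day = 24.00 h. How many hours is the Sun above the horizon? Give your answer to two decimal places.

13.80 h

Solar declination: sin δ = sin ε · sin λ_s = sin 23.44° × sin 24.3° = 0.16370, so δ = +9.421°.
cos H₀ = −tan φ · tan δ = −tan(+54.6°) × tan(+9.421°) = -0.2335, so H₀ = 1.8065 rad = 103.50°.
Daylight = 2H₀/(2π) × 24.00 h = (1.8065/π) × 24.00 = 13.80 h.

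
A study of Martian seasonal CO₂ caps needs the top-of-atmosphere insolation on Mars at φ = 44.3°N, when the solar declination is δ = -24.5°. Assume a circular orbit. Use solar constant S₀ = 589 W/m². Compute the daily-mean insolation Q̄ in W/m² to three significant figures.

cos H₀ = −tan(+44.3°) tan(-24.500°) = 0.4447, H₀ = 1.1099 rad.
Bracket: H₀ sin φ sin δ + cos φ cos δ sin H₀ = 1.1099×0.69842×-0.41469 + 0.71569×0.90996×0.89567 = -0.321458 + 0.583304 = 0.261846.
Q̄ = (S₀/π) × [bracket] = (589/π) × 0.261846 = 49.09 W/m².

Q̄ ≈ 49.1 W/m²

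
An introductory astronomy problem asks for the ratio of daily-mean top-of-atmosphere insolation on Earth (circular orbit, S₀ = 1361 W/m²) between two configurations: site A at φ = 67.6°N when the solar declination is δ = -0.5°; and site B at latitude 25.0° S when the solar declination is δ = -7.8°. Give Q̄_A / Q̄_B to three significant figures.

Q̄_A / Q̄_B ≈ 0.372

— Configuration A (φ=+67.6°):
cos H₀ = −tan(+67.6°) tan(-0.500°) = 0.0212, H₀ = 1.5496 rad.
Bracket: H₀ sin φ sin δ + cos φ cos δ sin H₀ = 1.5496×0.92455×-0.00873 + 0.38107×0.99996×0.99978 = -0.012507 + 0.380971 = 0.368464.
Q̄ = (S₀/π) × [bracket] = (1361/π) × 0.368464 = 159.63 W/m².
— Configuration B (φ=-25.0°):
cos H₀ = −tan(-25.0°) tan(-7.800°) = -0.0639, H₀ = 1.6347 rad.
Bracket: H₀ sin φ sin δ + cos φ cos δ sin H₀ = 1.6347×-0.42262×-0.13572 + 0.90631×0.99075×0.99796 = 0.093763 + 0.896095 = 0.989858.
Q̄ = (S₀/π) × [bracket] = (1361/π) × 0.989858 = 428.83 W/m².
Ratio Q̄_A / Q̄_B = 159.63 / 428.83 = 0.3722.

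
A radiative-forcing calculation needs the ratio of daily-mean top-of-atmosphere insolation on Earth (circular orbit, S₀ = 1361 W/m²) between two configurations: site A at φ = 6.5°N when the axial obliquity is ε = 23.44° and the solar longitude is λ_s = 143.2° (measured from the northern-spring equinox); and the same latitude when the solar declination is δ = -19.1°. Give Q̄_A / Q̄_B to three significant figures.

— Configuration A (φ=+6.5°):
Solar declination: sin δ = sin ε · sin λ_s = sin 23.44° × sin 143.2° = 0.23828, so δ = +13.785°.
cos H₀ = −tan(+6.5°) tan(+13.785°) = -0.0280, H₀ = 1.5988 rad.
Bracket: H₀ sin φ sin δ + cos φ cos δ sin H₀ = 1.5988×0.11320×0.23828 + 0.99357×0.97120×0.99961 = 0.043125 + 0.964579 = 1.007704.
Q̄ = (S₀/π) × [bracket] = (1361/π) × 1.007704 = 436.56 W/m².
— Configuration B (φ=+6.5°):
cos H₀ = −tan(+6.5°) tan(-19.100°) = 0.0395, H₀ = 1.5313 rad.
Bracket: H₀ sin φ sin δ + cos φ cos δ sin H₀ = 1.5313×0.11320×-0.32722 + 0.99357×0.94495×0.99922 = -0.056721 + 0.938142 = 0.881421.
Q̄ = (S₀/π) × [bracket] = (1361/π) × 0.881421 = 381.85 W/m².
Ratio Q̄_A / Q̄_B = 436.56 / 381.85 = 1.143.

Q̄_A / Q̄_B ≈ 1.14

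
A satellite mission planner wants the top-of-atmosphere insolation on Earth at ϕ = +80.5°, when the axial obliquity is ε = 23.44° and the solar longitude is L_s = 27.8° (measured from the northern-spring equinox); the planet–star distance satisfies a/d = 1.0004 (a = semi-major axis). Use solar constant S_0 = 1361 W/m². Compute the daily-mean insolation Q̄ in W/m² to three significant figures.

Solar declination: sin δ = sin ε · sin L_s = sin 23.44° × sin 27.8° = 0.18552, so δ = +10.692°.
cos h₀ = −tan(+80.5°) tan(+10.692°) = -1.1282 ≤ −1 ⇒ polar day, h₀ = π.
Bracket: h₀ sin ϕ sin δ + cos ϕ cos δ sin h₀ = 3.1416×0.98629×0.18552 + 0.16505×0.98264×0.00000 = 0.574839 + 0.000000 = 0.574839.
Inverse-square distance factor (a/d)² = 1.0004² = 1.000800.
Q̄ = (S_0/π) × 1.000800 × [bracket] = (1361/π) × 1.000800 × 0.574839 = 249.2 W/m².

Q̄ ≈ 249 W/m²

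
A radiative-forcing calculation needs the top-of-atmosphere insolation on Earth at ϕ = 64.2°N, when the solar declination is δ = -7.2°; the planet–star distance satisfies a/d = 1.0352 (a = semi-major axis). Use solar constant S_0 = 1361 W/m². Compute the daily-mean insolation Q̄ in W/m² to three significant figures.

cos h₀ = −tan(+64.2°) tan(-7.200°) = 0.2613, h₀ = 1.3064 rad.
Bracket: h₀ sin ϕ sin δ + cos ϕ cos δ sin h₀ = 1.3064×0.90032×-0.12533 + 0.43523×0.99211×0.96525 = -0.147410 + 0.416791 = 0.269381.
Inverse-square distance factor (a/d)² = 1.0352² = 1.071639.
Q̄ = (S_0/π) × 1.071639 × [bracket] = (1361/π) × 1.071639 × 0.269381 = 125.1 W/m².

Q̄ ≈ 125 W/m²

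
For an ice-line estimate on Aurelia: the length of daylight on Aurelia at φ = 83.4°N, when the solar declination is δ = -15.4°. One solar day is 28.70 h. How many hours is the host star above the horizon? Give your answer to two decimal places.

0.00 h

cos H₀ = −tan φ · tan δ = 2.3806 ≥ 1, so the host star never rises (polar night) and H₀ = 0.
Daylight = 2H₀/(2π) × 28.70 h = (0.0000/π) × 28.70 = 0.00 h.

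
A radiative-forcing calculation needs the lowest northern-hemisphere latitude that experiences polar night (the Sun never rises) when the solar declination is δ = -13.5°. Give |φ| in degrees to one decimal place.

|φ| = 76.5°

Polar night requires cos H₀ = −tan φ tan δ ≥ 1, i.e. tan φ tan δ ≤ −1.
The boundary is |tan φ| · |tan δ| = 1, so |φ| = 90° − |δ| = 90° − 13.5° = 76.5° in the northern hemisphere.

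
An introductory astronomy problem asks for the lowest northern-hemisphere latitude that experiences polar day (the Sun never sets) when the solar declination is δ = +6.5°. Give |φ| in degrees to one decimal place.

|φ| = 83.5°

Polar day requires cos H₀ = −tan φ tan δ ≤ −1, i.e. tan φ tan δ ≥ 1.
The boundary is |tan φ| · |tan δ| = 1, so |φ| = 90° − |δ| = 90° − 6.5° = 83.5° in the northern hemisphere.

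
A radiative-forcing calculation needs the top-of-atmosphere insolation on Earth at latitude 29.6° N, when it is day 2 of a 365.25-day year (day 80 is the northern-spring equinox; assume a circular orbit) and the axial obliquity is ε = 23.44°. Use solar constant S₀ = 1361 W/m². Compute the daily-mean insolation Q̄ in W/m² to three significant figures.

Solar longitude: λ_s = 360° × (2 − 80)/365.25 = -76.879°, i.e. -76.879° + 360° = 283.121°.
sin δ = sin 23.44° × sin 283.121° = -0.38740, so δ = -22.793°.
cos H₀ = −tan(+29.6°) tan(-22.793°) = 0.2387, H₀ = 1.3298 rad.
Bracket: H₀ sin φ sin δ + cos φ cos δ sin H₀ = 1.3298×0.49394×-0.38740 + 0.86949×0.92191×0.97109 = -0.254460 + 0.778418 = 0.523958.
Q̄ = (S₀/π) × [bracket] = (1361/π) × 0.523958 = 227.0 W/m².

Q̄ ≈ 227 W/m²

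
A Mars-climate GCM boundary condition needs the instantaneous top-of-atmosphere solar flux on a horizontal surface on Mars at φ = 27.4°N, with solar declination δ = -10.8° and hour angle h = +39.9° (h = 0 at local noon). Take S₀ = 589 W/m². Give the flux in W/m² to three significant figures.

cos θ_z = sin φ sin δ + cos φ cos δ cos h = -0.086233 + 0.669037 = 0.582804.
Flux = S₀ · cos θ_z = 589 × 0.582804 = 343.3 W/m².

343 W/m²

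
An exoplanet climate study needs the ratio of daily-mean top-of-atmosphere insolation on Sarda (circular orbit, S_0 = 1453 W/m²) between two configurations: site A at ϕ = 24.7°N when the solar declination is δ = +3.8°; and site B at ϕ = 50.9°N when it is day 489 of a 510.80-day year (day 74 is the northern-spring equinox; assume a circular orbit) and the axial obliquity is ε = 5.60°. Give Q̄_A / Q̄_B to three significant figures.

— Configuration A (ϕ=+24.7°):
cos h₀ = −tan(+24.7°) tan(+3.800°) = -0.0305, h₀ = 1.6014 rad.
Bracket: h₀ sin ϕ sin δ + cos ϕ cos δ sin h₀ = 1.6014×0.41787×0.06627 + 0.90851×0.99780×0.99953 = 0.044346 + 0.906085 = 0.950431.
Q̄ = (S_0/π) × [bracket] = (1453/π) × 0.950431 = 439.58 W/m².
— Configuration B (ϕ=+50.9°):
Solar longitude: L_s = 360° × (489 − 74)/510.80 = 292.482°.
sin δ = sin 5.60° × sin 292.482° = -0.09017, so δ = -5.173°.
cos h₀ = −tan(+50.9°) tan(-5.173°) = 0.1114, h₀ = 1.4592 rad.
Bracket: h₀ sin ϕ sin δ + cos ϕ cos δ sin h₀ = 1.4592×0.77605×-0.09017 + 0.63068×0.99593×0.99378 = -0.102110 + 0.624206 = 0.522096.
Q̄ = (S_0/π) × [bracket] = (1453/π) × 0.522096 = 241.47 W/m².
Ratio Q̄_A / Q̄_B = 439.58 / 241.47 = 1.820.

Q̄_A / Q̄_B ≈ 1.82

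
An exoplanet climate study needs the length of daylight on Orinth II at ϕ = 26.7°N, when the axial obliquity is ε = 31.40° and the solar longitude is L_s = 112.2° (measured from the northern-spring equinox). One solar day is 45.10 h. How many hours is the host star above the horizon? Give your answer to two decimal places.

26.58 h

Solar declination: sin δ = sin ε · sin L_s = sin 31.40° × sin 112.2° = 0.48239, so δ = +28.841°.
cos h₀ = −tan ϕ · tan δ = −tan(+26.7°) × tan(+28.841°) = -0.2770, so h₀ = 1.8514 rad = 106.08°.
Daylight = 2h₀/(2π) × 45.10 h = (1.8514/π) × 45.10 = 26.58 h.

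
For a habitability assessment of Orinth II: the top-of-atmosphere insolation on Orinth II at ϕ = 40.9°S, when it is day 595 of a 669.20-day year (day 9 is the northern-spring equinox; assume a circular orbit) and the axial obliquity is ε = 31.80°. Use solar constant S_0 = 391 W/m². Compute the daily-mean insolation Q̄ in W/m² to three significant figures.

Solar longitude: L_s = 360° × (595 − 9)/669.20 = 315.242°.
sin δ = sin 31.80° × sin 315.242° = -0.37104, so δ = -21.780°.
cos h₀ = −tan(-40.9°) tan(-21.780°) = -0.3461, h₀ = 1.9242 rad.
Bracket: h₀ sin ϕ sin δ + cos ϕ cos δ sin h₀ = 1.9242×-0.65474×-0.37104 + 0.75585×0.92862×0.93819 = 0.467455 + 0.658513 = 1.125968.
Q̄ = (S_0/π) × [bracket] = (391/π) × 1.125968 = 140.1 W/m².

Q̄ ≈ 140 W/m²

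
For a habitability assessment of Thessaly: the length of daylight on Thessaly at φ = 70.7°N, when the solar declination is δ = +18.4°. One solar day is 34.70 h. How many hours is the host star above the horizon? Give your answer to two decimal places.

31.19 h

cos H₀ = −tan φ · tan δ = −tan(+70.7°) × tan(+18.400°) = -0.9499, so H₀ = 2.8238 rad = 161.79°.
Daylight = 2H₀/(2π) × 34.70 h = (2.8238/π) × 34.70 = 31.19 h.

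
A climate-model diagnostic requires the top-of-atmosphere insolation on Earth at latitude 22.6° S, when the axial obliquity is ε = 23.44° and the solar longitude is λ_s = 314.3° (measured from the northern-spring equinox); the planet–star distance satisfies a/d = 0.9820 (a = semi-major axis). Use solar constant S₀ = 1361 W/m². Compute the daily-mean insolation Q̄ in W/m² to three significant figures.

Solar declination: sin δ = sin ε · sin λ_s = sin 23.44° × sin 314.3° = -0.28469, so δ = -16.541°.
cos H₀ = −tan(-22.6°) tan(-16.541°) = -0.1236, H₀ = 1.6947 rad.
Bracket: H₀ sin φ sin δ + cos φ cos δ sin H₀ = 1.6947×-0.38430×-0.28469 + 0.92321×0.95862×0.99233 = 0.185411 + 0.878220 = 1.063631.
Inverse-square distance factor (a/d)² = 0.9820² = 0.964324.
Q̄ = (S₀/π) × 0.964324 × [bracket] = (1361/π) × 0.964324 × 1.063631 = 444.3 W/m².

Q̄ ≈ 444 W/m²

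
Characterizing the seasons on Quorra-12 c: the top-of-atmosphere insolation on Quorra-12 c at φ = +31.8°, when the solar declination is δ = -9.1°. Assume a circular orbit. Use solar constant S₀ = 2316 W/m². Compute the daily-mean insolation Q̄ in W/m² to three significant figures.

cos H₀ = −tan(+31.8°) tan(-9.100°) = 0.0993, H₀ = 1.4713 rad.
Bracket: H₀ sin φ sin δ + cos φ cos δ sin H₀ = 1.4713×0.52696×-0.15816 + 0.84989×0.98741×0.99506 = -0.122624 + 0.835044 = 0.712420.
Q̄ = (S₀/π) × [bracket] = (2316/π) × 0.712420 = 525.2 W/m².

Q̄ ≈ 525 W/m²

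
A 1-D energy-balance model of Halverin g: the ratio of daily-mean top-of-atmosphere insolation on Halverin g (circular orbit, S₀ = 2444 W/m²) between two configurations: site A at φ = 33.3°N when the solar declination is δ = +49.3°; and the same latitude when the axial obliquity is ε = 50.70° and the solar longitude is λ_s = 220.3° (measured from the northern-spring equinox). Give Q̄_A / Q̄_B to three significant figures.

— Configuration A (φ=+33.3°):
cos H₀ = −tan(+33.3°) tan(+49.300°) = -0.7637, H₀ = 2.4398 rad.
Bracket: H₀ sin φ sin δ + cos φ cos δ sin H₀ = 2.4398×0.54902×0.75813 + 0.83581×0.65210×0.64558 = 1.015514 + 0.351862 = 1.367376.
Q̄ = (S₀/π) × [bracket] = (2444/π) × 1.367376 = 1063.7 W/m².
— Configuration B (φ=+33.3°):
Solar declination: sin δ = sin ε · sin λ_s = sin 50.70° × sin 220.3° = -0.50051, so δ = -30.034°.
cos H₀ = −tan(+33.3°) tan(-30.034°) = 0.3798, H₀ = 1.1813 rad.
Bracket: H₀ sin φ sin δ + cos φ cos δ sin H₀ = 1.1813×0.54902×-0.50051 + 0.83581×0.86573×0.92508 = -0.324609 + 0.669375 = 0.344766.
Q̄ = (S₀/π) × [bracket] = (2444/π) × 0.344766 = 268.21 W/m².
Ratio Q̄_A / Q̄_B = 1063.7 / 268.21 = 3.966.

Q̄_A / Q̄_B ≈ 3.97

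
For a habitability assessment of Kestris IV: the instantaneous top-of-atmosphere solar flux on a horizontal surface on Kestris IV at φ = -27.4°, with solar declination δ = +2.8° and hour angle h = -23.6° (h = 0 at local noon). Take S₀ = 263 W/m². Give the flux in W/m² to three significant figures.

cos θ_z = sin φ sin δ + cos φ cos δ cos h = -0.022481 + 0.812590 = 0.790109.
Flux = S₀ · cos θ_z = 263 × 0.790109 = 207.8 W/m².

208 W/m²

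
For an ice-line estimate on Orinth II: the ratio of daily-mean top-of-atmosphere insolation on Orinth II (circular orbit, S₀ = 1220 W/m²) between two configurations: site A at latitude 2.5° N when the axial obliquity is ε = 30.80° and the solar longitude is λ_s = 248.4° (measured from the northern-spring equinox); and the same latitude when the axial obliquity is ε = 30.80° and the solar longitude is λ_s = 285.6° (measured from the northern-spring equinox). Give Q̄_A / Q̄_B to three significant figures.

— Configuration A (φ=+2.5°):
Solar declination: sin δ = sin ε · sin λ_s = sin 30.80° × sin 248.4° = -0.47609, so δ = -28.430°.
cos H₀ = −tan(+2.5°) tan(-28.430°) = 0.0236, H₀ = 1.5472 rad.
Bracket: H₀ sin φ sin δ + cos φ cos δ sin H₀ = 1.5472×0.04362×-0.47609 + 0.99905×0.87940×0.99972 = -0.032131 + 0.878319 = 0.846188.
Q̄ = (S₀/π) × [bracket] = (1220/π) × 0.846188 = 328.61 W/m².
— Configuration B (φ=+2.5°):
Solar declination: sin δ = sin ε · sin λ_s = sin 30.80° × sin 285.6° = -0.49318, so δ = -29.550°.
cos H₀ = −tan(+2.5°) tan(-29.550°) = 0.0248, H₀ = 1.5460 rad.
Bracket: H₀ sin φ sin δ + cos φ cos δ sin H₀ = 1.5460×0.04362×-0.49318 + 0.99905×0.86993×0.99969 = -0.033258 + 0.868834 = 0.835576.
Q̄ = (S₀/π) × [bracket] = (1220/π) × 0.835576 = 324.49 W/m².
Ratio Q̄_A / Q̄_B = 328.61 / 324.49 = 1.013.

Q̄_A / Q̄_B ≈ 1.01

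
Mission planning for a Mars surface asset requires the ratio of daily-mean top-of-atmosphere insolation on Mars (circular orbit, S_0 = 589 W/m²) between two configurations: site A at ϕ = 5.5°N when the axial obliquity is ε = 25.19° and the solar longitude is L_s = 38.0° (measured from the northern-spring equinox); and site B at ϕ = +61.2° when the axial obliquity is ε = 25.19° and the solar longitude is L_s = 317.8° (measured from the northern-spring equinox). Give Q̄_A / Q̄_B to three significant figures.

Q̄_A / Q̄_B ≈ 7.25

— Configuration A (ϕ=+5.5°):
Solar declination: sin δ = sin ε · sin L_s = sin 25.19° × sin 38.0° = 0.26204, so δ = +15.191°.
cos h₀ = −tan(+5.5°) tan(+15.191°) = -0.0261, h₀ = 1.5969 rad.
Bracket: h₀ sin ϕ sin δ + cos ϕ cos δ sin h₀ = 1.5969×0.09585×0.26204 + 0.99540×0.96506×0.99966 = 0.040109 + 0.960294 = 1.000403.
Q̄ = (S_0/π) × [bracket] = (589/π) × 1.000403 = 187.56 W/m².
— Configuration B (ϕ=+61.2°):
Solar declination: sin δ = sin ε · sin L_s = sin 25.19° × sin 317.8° = -0.28590, so δ = -16.613°.
cos h₀ = −tan(+61.2°) tan(-16.613°) = 0.5427, h₀ = 0.9971 rad.
Bracket: h₀ sin ϕ sin δ + cos ϕ cos δ sin h₀ = 0.9971×0.87631×-0.28590 + 0.48175×0.95826×0.83993 = -0.249810 + 0.387747 = 0.137937.
Q̄ = (S_0/π) × [bracket] = (589/π) × 0.137937 = 25.861 W/m².
Ratio Q̄_A / Q̄_B = 187.56 / 25.861 = 7.253.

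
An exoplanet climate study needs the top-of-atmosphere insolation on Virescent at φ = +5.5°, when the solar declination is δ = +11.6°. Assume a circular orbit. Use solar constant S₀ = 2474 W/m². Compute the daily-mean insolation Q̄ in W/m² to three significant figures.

Q̄ ≈ 792 W/m²

cos H₀ = −tan(+5.5°) tan(+11.600°) = -0.0198, H₀ = 1.5906 rad.
Bracket: H₀ sin φ sin δ + cos φ cos δ sin H₀ = 1.5906×0.09585×0.20108 + 0.99540×0.97958×0.99980 = 0.030656 + 0.974879 = 1.005535.
Q̄ = (S₀/π) × [bracket] = (2474/π) × 1.005535 = 791.9 W/m².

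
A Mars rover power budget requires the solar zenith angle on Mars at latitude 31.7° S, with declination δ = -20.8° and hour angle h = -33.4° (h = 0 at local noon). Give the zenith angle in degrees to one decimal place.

cos θ_z = sin φ sin δ + cos φ cos δ cos h = 0.186599 + 0.664005 = 0.850604.
θ_z = arccos(0.850604) = 31.7°.

θ_z = 31.7°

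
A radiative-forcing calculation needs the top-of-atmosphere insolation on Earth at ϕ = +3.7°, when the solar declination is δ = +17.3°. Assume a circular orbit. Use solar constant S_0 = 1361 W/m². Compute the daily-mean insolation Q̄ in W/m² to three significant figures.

cos h₀ = −tan(+3.7°) tan(+17.300°) = -0.0201, h₀ = 1.5909 rad.
Bracket: h₀ sin ϕ sin δ + cos ϕ cos δ sin h₀ = 1.5909×0.06453×0.29737 + 0.99792×0.95476×0.99980 = 0.030528 + 0.952584 = 0.983112.
Q̄ = (S_0/π) × [bracket] = (1361/π) × 0.983112 = 425.9 W/m².

Q̄ ≈ 426 W/m²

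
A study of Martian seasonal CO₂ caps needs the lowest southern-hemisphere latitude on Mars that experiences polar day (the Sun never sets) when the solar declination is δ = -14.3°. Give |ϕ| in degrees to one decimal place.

Polar day requires cos h₀ = −tan ϕ tan δ ≤ −1, i.e. tan ϕ tan δ ≥ 1.
The boundary is |tan ϕ| · |tan δ| = 1, so |ϕ| = 90° − |δ| = 90° − 14.3° = 75.7° in the southern hemisphere.

|ϕ| = 75.7°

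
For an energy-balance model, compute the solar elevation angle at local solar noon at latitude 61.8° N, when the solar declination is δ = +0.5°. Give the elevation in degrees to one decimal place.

28.7°

At local noon the hour angle is zero, so the zenith angle equals |φ − δ| = |+61.8° − (+0.500°)| = 61.300°.
Elevation = 90° − 61.300° = 28.7°.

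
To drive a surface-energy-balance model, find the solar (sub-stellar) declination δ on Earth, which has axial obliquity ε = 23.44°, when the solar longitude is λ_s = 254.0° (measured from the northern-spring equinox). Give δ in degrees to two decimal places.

sin δ = sin ε · sin λ_s = sin 23.44° × sin 254.0° = -0.382379.
δ = arcsin(-0.382379) = -22.48°.

δ = -22.48°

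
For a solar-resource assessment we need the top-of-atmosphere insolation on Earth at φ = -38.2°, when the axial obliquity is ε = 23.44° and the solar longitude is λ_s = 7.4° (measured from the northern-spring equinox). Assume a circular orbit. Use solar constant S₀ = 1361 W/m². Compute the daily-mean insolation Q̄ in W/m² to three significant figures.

Solar declination: sin δ = sin ε · sin λ_s = sin 23.44° × sin 7.4° = 0.05123, so δ = +2.937°.
cos H₀ = −tan(-38.2°) tan(+2.937°) = 0.0404, H₀ = 1.5304 rad.
Bracket: H₀ sin φ sin δ + cos φ cos δ sin H₀ = 1.5304×-0.61841×0.05123 + 0.78586×0.99869×0.99918 = -0.048485 + 0.784187 = 0.735702.
Q̄ = (S₀/π) × [bracket] = (1361/π) × 0.735702 = 318.7 W/m².

Q̄ ≈ 319 W/m²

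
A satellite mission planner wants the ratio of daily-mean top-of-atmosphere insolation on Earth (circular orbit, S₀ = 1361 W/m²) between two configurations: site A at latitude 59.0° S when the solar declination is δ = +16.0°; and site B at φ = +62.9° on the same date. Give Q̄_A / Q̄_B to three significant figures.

Q̄_A / Q̄_B ≈ 0.203

— Configuration A (φ=-59.0°):
cos H₀ = −tan(-59.0°) tan(+16.000°) = 0.4772, H₀ = 1.0733 rad.
Bracket: H₀ sin φ sin δ + cos φ cos δ sin H₀ = 1.0733×-0.85717×0.27564 + 0.51504×0.96126×0.87878 = -0.253589 + 0.435073 = 0.181484.
Q̄ = (S₀/π) × [bracket] = (1361/π) × 0.181484 = 78.622 W/m².
— Configuration B (φ=+62.9°):
cos H₀ = −tan(+62.9°) tan(+16.000°) = -0.5603, H₀ = 2.1656 rad.
Bracket: H₀ sin φ sin δ + cos φ cos δ sin H₀ = 2.1656×0.89021×0.27564 + 0.45554×0.96126×0.82826 = 0.531389 + 0.362689 = 0.894078.
Q̄ = (S₀/π) × [bracket] = (1361/π) × 0.894078 = 387.33 W/m².
Ratio Q̄_A / Q̄_B = 78.622 / 387.33 = 0.2030.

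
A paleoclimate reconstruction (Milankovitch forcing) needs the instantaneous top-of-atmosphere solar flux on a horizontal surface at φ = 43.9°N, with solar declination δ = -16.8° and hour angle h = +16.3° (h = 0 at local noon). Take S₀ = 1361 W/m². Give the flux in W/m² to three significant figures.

628 W/m²

cos θ_z = sin φ sin δ + cos φ cos δ cos h = -0.200415 + 0.662071 = 0.461656.
Flux = S₀ · cos θ_z = 1361 × 0.461656 = 628.3 W/m².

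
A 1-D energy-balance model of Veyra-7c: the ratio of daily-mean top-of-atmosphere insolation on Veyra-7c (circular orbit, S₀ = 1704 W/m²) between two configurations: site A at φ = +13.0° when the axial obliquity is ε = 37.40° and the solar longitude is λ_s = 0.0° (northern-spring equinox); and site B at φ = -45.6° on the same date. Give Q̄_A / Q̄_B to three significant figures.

— Configuration A (φ=+13.0°):
Solar declination: sin δ = sin ε · sin λ_s = sin 37.40° × sin 0.0° = 0.00000, so δ = +0.000°.
cos H₀ = −tan(+13.0°) tan(+0.000°) = -0.0000, H₀ = 1.5708 rad.
Bracket: H₀ sin φ sin δ + cos φ cos δ sin H₀ = 1.5708×0.22495×0.00000 + 0.97437×1.00000×1.00000 = 0.000000 + 0.974370 = 0.974370.
Q̄ = (S₀/π) × [bracket] = (1704/π) × 0.974370 = 528.50 W/m².
— Configuration B (φ=-45.6°):
cos H₀ = −tan(-45.6°) tan(+0.000°) = 0.0000, H₀ = 1.5708 rad.
Bracket: H₀ sin φ sin δ + cos φ cos δ sin H₀ = 1.5708×-0.71447×0.00000 + 0.69966×1.00000×1.00000 = -0.000000 + 0.699660 = 0.699660.
Q̄ = (S₀/π) × [bracket] = (1704/π) × 0.699660 = 379.50 W/m².
Ratio Q̄_A / Q̄_B = 528.50 / 379.50 = 1.393.

Q̄_A / Q̄_B ≈ 1.39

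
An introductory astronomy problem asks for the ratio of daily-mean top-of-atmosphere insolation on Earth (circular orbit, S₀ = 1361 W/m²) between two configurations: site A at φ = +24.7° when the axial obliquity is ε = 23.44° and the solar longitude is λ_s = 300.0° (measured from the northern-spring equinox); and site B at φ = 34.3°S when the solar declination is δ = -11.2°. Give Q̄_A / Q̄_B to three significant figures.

— Configuration A (φ=+24.7°):
Solar declination: sin δ = sin ε · sin λ_s = sin 23.44° × sin 300.0° = -0.34449, so δ = -20.151°.
cos H₀ = −tan(+24.7°) tan(-20.151°) = 0.1688, H₀ = 1.4012 rad.
Bracket: H₀ sin φ sin δ + cos φ cos δ sin H₀ = 1.4012×0.41787×-0.34449 + 0.90851×0.93879×0.98565 = -0.201706 + 0.840661 = 0.638955.
Q̄ = (S₀/π) × [bracket] = (1361/π) × 0.638955 = 276.81 W/m².
— Configuration B (φ=-34.3°):
cos H₀ = −tan(-34.3°) tan(-11.200°) = -0.1351, H₀ = 1.7063 rad.
Bracket: H₀ sin φ sin δ + cos φ cos δ sin H₀ = 1.7063×-0.56353×-0.19423 + 0.82610×0.98096×0.99084 = 0.186762 + 0.802948 = 0.989710.
Q̄ = (S₀/π) × [bracket] = (1361/π) × 0.989710 = 428.76 W/m².
Ratio Q̄_A / Q̄_B = 276.81 / 428.76 = 0.6456.

Q̄_A / Q̄_B ≈ 0.646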